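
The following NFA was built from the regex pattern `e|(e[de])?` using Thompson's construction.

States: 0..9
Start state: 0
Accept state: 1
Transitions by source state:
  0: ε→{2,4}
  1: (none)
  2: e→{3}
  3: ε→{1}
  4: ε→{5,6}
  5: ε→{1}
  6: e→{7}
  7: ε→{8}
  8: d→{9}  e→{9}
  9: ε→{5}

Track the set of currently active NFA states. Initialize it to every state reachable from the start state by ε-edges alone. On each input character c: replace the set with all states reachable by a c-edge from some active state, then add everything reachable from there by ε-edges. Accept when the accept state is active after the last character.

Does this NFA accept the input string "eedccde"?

initial (ε-close {0}): {0,1,2,4,5,6}
'e' @ 1: {1,3,7,8}  [accepting]
'e' @ 2: {1,5,9}  [accepting]
'd' @ 3: {}  — state set empty
rest 'ccde' ignored (set empty)
final: {}; accept 1 not in set

Answer: REJECT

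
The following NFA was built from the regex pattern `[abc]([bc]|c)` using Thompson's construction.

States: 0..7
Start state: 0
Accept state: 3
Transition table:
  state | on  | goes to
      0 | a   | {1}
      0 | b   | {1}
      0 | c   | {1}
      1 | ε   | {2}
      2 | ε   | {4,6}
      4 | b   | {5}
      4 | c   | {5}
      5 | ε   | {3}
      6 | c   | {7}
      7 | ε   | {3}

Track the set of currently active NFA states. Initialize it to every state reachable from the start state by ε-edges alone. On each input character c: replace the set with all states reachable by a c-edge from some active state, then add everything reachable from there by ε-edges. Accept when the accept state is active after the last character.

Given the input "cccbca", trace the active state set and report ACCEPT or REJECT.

Answer: REJECT

Steps:
start: ε-closure({0}) = {0}
'c' @ 1: {1,2,4,6}
'c' @ 2: {3,5,7}  ✓accept
'c' @ 3: {}  — state set empty
rest 'bca' ignored (set empty)
end set {} — state 3 not in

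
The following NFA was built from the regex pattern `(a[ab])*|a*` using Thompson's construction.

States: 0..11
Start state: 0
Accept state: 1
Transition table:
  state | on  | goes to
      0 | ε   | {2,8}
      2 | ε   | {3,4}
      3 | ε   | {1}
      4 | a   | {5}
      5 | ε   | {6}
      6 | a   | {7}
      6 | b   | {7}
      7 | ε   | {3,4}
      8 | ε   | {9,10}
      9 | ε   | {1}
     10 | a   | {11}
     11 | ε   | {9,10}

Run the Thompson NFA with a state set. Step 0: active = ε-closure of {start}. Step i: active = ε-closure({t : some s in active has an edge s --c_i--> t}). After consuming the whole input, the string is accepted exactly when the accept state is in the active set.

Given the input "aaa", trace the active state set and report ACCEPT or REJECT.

S₀ = ε-closure({0}) = {0,1,2,3,4,8,9,10}
'a' @ 1: {1,5,6,9,10,11}  [accepting]
'a' @ 2: {1,3,4,7,9,10,11}  [accepting]
'a' @ 3: {1,5,6,9,10,11}  [accepting]
final: {1,5,6,9,10,11}; accept 1 in set

Answer: ACCEPT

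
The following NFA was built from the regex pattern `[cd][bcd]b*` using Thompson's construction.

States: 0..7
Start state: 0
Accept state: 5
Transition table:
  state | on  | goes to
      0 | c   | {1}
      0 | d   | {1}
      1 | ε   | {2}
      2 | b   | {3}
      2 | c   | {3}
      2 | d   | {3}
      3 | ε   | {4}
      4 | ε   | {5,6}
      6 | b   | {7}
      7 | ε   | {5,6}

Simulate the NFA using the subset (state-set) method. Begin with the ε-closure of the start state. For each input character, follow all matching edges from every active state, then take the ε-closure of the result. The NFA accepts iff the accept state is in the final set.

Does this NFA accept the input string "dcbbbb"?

S₀ = ε-closure({0}) = {0}
'd' @ 1: {1,2}
'c' @ 2: {3,4,5,6}  [accepting]
'b' @ 3: {5,6,7}  [accepting]
'b' @ 4: {5,6,7}  [accepting]
'b' @ 5: {5,6,7}  [accepting]
'b' @ 6: {5,6,7}  [accepting]
end set {5,6,7} — state 5 in

Answer: ACCEPT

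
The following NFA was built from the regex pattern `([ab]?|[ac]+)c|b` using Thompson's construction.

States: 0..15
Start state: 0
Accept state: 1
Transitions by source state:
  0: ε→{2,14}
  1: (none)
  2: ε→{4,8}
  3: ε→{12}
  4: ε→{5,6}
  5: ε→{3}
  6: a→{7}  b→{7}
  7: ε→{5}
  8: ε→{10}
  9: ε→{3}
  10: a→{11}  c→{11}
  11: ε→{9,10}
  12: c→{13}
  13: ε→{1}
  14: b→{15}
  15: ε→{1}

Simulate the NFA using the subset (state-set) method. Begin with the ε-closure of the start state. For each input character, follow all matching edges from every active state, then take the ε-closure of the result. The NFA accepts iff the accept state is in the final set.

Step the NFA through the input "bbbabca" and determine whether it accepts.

initial (ε-close {0}): {0,2,3,4,5,6,8,10,12,14}
'b' @ 1: {1,3,5,7,12,15}  [accepting]
'b' @ 2: {}  — no active states
rest 'babca' ignored (set empty)
end set {} — state 1 not in

Answer: REJECT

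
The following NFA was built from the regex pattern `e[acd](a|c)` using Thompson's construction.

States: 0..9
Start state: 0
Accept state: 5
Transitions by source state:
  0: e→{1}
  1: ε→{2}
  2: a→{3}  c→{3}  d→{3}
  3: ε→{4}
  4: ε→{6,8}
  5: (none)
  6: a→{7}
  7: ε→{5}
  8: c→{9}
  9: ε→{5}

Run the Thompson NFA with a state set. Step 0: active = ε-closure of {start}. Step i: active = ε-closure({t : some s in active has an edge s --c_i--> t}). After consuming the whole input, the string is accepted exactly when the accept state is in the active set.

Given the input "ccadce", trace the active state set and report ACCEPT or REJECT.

Answer: REJECT

Steps:
S₀ = ε-closure({0}) = {0}
'c' @ 1: {}  — no active states
rest 'cadce' ignored (set empty)
final: {}; accept 5 not in set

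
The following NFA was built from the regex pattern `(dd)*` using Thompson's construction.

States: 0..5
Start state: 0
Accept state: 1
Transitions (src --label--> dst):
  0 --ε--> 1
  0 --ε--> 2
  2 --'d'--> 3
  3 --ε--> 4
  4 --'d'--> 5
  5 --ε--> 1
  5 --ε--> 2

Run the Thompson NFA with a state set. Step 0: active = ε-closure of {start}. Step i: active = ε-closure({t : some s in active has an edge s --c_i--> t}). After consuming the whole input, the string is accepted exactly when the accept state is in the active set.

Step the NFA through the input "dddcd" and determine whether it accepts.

start: ε-closure({0}) = {0,1,2}
'd' @ 1: {3,4}
'd' @ 2: {1,2,5}  ✓accept
'd' @ 3: {3,4}
'c' @ 4: {}  — dead — no transitions
rest 'd' ignored (set empty)
after full input: {}  (accept=1 not in)

Answer: REJECT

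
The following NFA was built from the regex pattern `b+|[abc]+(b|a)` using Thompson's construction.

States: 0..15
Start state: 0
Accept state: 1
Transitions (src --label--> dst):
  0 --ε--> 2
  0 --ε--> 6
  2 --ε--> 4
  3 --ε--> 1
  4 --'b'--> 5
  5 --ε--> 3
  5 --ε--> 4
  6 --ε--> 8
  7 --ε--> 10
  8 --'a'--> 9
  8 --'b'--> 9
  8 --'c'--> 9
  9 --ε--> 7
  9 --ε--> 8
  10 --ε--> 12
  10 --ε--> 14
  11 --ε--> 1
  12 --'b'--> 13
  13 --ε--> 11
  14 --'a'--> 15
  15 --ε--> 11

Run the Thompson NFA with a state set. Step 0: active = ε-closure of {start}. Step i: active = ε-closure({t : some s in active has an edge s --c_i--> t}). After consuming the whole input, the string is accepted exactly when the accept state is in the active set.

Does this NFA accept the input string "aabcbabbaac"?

start: ε-closure({0}) = {0,2,4,6,8}
'a' @ 1: {7,8,9,10,12,14}
'a' @ 2: {1,7,8,9,10,11,12,14,15}  (accept∈set)
'b' @ 3: {1,7,8,9,10,11,12,13,14}  (accept∈set)
'c' @ 4: {7,8,9,10,12,14}
'b' @ 5: {1,7,8,9,10,11,12,13,14}  (accept∈set)
'a' @ 6: {1,7,8,9,10,11,12,14,15}  (accept∈set)
'b' @ 7: {1,7,8,9,10,11,12,13,14}  (accept∈set)
'b' @ 8: {1,7,8,9,10,11,12,13,14}  (accept∈set)
'a' @ 9: {1,7,8,9,10,11,12,14,15}  (accept∈set)
'a' @ 10: {1,7,8,9,10,11,12,14,15}  (accept∈set)
'c' @ 11: {7,8,9,10,12,14}
final: {7,8,9,10,12,14}; accept 1 not in set

Answer: REJECT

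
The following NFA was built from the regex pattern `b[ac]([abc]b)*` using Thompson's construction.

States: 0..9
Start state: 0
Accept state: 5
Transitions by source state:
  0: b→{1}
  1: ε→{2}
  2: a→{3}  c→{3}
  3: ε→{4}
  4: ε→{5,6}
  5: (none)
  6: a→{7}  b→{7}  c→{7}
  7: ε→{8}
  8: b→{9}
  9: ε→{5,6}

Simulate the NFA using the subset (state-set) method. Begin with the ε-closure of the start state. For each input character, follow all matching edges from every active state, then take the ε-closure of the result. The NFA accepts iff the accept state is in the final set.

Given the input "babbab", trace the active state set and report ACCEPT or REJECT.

Answer: ACCEPT

Trace:
S₀ = ε-closure({0}) = {0}
'b' @ 1: {1,2}
'a' @ 2: {3,4,5,6}  (accept∈set)
'b' @ 3: {7,8}
'b' @ 4: {5,6,9}  (accept∈set)
'a' @ 5: {7,8}
'b' @ 6: {5,6,9}  (accept∈set)
end set {5,6,9} — state 5 in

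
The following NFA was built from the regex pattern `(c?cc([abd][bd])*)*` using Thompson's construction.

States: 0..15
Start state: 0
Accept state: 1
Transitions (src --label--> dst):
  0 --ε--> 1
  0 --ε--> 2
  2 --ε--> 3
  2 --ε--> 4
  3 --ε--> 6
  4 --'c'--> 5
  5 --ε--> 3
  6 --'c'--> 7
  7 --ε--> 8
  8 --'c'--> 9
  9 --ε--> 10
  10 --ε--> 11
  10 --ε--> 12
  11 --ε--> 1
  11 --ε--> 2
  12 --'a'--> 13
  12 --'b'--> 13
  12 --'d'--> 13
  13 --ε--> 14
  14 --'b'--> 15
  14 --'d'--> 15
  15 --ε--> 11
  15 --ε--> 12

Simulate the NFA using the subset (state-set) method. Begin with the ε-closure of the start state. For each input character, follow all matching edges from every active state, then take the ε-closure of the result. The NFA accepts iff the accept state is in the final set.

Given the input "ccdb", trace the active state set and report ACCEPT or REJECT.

Answer: ACCEPT

Steps:
initial (ε-close {0}): {0,1,2,3,4,6}
'c' @ 1: {3,5,6,7,8}
'c' @ 2: {1,2,3,4,6,7,8,9,10,11,12}  [accepting]
'd' @ 3: {13,14}
'b' @ 4: {1,2,3,4,6,11,12,15}  [accepting]
end set {1,2,3,4,6,11,12,15} — state 1 in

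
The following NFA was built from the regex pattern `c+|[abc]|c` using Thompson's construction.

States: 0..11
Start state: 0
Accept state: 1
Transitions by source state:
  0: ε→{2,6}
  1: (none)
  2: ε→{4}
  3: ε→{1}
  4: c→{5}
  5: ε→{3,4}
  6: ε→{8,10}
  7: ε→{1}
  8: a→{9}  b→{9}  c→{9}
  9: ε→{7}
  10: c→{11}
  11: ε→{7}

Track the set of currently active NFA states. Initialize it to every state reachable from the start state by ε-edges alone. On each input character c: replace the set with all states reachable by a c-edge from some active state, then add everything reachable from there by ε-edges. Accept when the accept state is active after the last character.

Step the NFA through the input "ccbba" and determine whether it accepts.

Answer: REJECT

Steps:
start: ε-closure({0}) = {0,2,4,6,8,10}
'c' @ 1: {1,3,4,5,7,9,11}  ✓accept
'c' @ 2: {1,3,4,5}  ✓accept
'b' @ 3: {}  — no active states
rest 'ba' ignored (set empty)
after full input: {}  (accept=1 not in)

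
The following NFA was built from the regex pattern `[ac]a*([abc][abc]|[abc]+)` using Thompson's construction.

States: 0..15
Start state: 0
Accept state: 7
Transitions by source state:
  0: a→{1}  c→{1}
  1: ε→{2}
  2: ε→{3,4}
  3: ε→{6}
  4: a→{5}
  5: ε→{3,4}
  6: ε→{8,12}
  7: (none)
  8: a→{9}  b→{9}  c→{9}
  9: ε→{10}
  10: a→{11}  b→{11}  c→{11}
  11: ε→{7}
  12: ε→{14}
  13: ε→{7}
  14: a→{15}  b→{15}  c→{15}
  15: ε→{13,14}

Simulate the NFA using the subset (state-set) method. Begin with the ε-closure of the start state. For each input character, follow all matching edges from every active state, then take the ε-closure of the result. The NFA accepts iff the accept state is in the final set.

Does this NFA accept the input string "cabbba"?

start: ε-closure({0}) = {0}
'c' @ 1: {1,2,3,4,6,8,12,14}
'a' @ 2: {3,4,5,6,7,8,9,10,12,13,14,15}  (accept∈set)
'b' @ 3: {7,9,10,11,13,14,15}  (accept∈set)
'b' @ 4: {7,11,13,14,15}  (accept∈set)
'b' @ 5: {7,13,14,15}  (accept∈set)
'a' @ 6: {7,13,14,15}  (accept∈set)
final: {7,13,14,15}; accept 7 in set

Answer: ACCEPT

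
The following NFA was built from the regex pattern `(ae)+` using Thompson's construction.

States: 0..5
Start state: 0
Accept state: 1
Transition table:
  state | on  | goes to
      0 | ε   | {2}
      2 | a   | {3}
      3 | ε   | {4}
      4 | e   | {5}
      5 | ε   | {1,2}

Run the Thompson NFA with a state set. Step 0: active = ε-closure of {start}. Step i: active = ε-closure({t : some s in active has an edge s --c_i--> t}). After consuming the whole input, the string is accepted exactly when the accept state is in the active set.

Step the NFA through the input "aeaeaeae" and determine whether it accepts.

Answer: ACCEPT

Trace:
S₀ = ε-closure({0}) = {0,2}
'a' @ 1: {3,4}
'e' @ 2: {1,2,5}  ✓accept
'a' @ 3: {3,4}
'e' @ 4: {1,2,5}  ✓accept
'a' @ 5: {3,4}
'e' @ 6: {1,2,5}  ✓accept
'a' @ 7: {3,4}
'e' @ 8: {1,2,5}  ✓accept
after full input: {1,2,5}  (accept=1 in)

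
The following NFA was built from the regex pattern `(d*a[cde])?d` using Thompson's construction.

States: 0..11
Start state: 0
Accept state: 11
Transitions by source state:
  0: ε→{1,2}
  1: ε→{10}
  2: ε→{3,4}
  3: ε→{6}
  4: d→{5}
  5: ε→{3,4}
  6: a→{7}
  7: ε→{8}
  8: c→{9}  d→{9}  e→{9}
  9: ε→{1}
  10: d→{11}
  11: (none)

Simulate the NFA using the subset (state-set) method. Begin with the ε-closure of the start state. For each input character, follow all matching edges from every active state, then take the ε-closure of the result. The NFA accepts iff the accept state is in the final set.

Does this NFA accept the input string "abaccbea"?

Answer: REJECT

Steps:
S₀ = ε-closure({0}) = {0,1,2,3,4,6,10}
'a' @ 1: {7,8}
'b' @ 2: {}  — no active states
rest 'accbea' ignored (set empty)
end set {} — state 11 not in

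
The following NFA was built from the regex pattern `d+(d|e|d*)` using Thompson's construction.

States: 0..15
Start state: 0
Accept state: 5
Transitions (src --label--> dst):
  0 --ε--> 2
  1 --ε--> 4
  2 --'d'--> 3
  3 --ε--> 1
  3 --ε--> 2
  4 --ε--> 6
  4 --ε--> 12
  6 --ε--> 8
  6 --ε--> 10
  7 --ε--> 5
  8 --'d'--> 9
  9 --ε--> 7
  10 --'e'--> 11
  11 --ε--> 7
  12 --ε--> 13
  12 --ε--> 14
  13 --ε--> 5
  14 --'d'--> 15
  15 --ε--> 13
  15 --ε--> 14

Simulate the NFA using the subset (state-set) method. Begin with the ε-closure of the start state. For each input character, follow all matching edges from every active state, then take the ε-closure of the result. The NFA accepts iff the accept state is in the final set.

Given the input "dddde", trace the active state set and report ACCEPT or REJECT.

initial (ε-close {0}): {0,2}
'd' @ 1: {1,2,3,4,5,6,8,10,12,13,14}  (accept∈set)
'd' @ 2: {1,2,3,4,5,6,7,8,9,10,12,13,14,15}  (accept∈set)
'd' @ 3: {1,2,3,4,5,6,7,8,9,10,12,13,14,15}  (accept∈set)
'd' @ 4: {1,2,3,4,5,6,7,8,9,10,12,13,14,15}  (accept∈set)
'e' @ 5: {5,7,11}  (accept∈set)
after full input: {5,7,11}  (accept=5 in)

Answer: ACCEPT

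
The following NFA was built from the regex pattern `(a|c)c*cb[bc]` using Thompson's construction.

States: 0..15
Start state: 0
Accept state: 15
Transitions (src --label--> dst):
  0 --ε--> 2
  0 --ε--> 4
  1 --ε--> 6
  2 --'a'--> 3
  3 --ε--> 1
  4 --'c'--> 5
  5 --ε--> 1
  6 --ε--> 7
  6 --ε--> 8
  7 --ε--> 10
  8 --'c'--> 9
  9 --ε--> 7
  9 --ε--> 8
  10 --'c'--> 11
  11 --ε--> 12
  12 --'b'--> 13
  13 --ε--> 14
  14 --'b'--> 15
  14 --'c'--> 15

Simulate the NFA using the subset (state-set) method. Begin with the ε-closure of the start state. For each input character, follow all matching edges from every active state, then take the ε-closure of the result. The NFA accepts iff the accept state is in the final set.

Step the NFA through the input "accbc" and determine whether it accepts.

Answer: ACCEPT

Trace:
S₀ = ε-closure({0}) = {0,2,4}
'a' @ 1: {1,3,6,7,8,10}
'c' @ 2: {7,8,9,10,11,12}
'c' @ 3: {7,8,9,10,11,12}
'b' @ 4: {13,14}
'c' @ 5: {15}  [accepting]
after full input: {15}  (accept=15 in)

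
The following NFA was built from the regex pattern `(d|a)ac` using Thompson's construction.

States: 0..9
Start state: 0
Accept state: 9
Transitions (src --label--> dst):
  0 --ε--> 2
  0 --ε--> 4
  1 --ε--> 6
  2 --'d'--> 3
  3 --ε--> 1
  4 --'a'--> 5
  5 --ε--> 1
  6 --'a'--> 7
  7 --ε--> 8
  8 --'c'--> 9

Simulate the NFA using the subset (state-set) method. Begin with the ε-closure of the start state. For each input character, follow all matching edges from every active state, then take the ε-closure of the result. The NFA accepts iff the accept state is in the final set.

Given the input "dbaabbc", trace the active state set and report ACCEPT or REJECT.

Answer: REJECT

Steps:
initial (ε-close {0}): {0,2,4}
'd' @ 1: {1,3,6}
'b' @ 2: {}  — no active states
rest 'aabbc' ignored (set empty)
final: {}; accept 9 not in set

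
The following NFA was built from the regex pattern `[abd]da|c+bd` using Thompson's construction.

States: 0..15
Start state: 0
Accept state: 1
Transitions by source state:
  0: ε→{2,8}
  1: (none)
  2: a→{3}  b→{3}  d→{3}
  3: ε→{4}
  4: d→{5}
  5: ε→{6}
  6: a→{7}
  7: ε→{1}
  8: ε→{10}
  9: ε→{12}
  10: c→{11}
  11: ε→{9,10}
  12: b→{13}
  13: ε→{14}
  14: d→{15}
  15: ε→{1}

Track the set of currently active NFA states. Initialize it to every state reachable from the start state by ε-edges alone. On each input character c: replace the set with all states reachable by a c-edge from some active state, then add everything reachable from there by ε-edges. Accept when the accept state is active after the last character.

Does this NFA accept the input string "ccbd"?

start: ε-closure({0}) = {0,2,8,10}
'c' @ 1: {9,10,11,12}
'c' @ 2: {9,10,11,12}
'b' @ 3: {13,14}
'd' @ 4: {1,15}  [accepting]
final: {1,15}; accept 1 in set

Answer: ACCEPT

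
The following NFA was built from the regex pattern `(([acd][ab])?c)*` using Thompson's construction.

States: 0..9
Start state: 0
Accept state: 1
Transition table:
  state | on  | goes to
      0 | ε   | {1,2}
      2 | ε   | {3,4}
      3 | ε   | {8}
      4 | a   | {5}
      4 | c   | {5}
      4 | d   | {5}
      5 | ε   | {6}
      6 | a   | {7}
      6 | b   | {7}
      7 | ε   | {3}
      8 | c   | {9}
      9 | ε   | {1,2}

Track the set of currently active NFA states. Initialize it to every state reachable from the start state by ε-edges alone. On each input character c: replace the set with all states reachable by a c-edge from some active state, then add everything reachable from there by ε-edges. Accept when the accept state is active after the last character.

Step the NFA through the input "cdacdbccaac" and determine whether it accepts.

start: ε-closure({0}) = {0,1,2,3,4,8}
'c' @ 1: {1,2,3,4,5,6,8,9}  [accepting]
'd' @ 2: {5,6}
'a' @ 3: {3,7,8}
'c' @ 4: {1,2,3,4,8,9}  [accepting]
'd' @ 5: {5,6}
'b' @ 6: {3,7,8}
'c' @ 7: {1,2,3,4,8,9}  [accepting]
'c' @ 8: {1,2,3,4,5,6,8,9}  [accepting]
'a' @ 9: {3,5,6,7,8}
'a' @ 10: {3,7,8}
'c' @ 11: {1,2,3,4,8,9}  [accepting]
after full input: {1,2,3,4,8,9}  (accept=1 in)

Answer: ACCEPT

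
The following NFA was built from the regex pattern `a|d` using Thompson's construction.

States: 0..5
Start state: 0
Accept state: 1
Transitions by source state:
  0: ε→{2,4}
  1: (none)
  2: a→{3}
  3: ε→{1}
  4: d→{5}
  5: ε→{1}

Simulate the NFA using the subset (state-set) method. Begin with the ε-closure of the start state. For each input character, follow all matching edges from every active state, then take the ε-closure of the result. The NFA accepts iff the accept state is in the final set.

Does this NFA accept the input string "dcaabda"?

S₀ = ε-closure({0}) = {0,2,4}
'd' @ 1: {1,5}  ✓accept
'c' @ 2: {}  — dead — no transitions
rest 'aabda' ignored (set empty)
end set {} — state 1 not in

Answer: REJECT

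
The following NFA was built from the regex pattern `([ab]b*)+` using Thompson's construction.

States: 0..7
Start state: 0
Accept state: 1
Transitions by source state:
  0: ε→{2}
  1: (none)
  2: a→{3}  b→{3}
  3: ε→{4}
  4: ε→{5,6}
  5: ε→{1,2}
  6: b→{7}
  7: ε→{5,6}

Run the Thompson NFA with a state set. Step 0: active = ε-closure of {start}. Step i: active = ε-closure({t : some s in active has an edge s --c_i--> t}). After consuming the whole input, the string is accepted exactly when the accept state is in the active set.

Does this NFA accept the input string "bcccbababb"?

Answer: REJECT

Trace:
start: ε-closure({0}) = {0,2}
'b' @ 1: {1,2,3,4,5,6}  ✓accept
'c' @ 2: {}  — dead — no transitions
rest 'ccbababb' ignored (set empty)
final: {}; accept 1 not in set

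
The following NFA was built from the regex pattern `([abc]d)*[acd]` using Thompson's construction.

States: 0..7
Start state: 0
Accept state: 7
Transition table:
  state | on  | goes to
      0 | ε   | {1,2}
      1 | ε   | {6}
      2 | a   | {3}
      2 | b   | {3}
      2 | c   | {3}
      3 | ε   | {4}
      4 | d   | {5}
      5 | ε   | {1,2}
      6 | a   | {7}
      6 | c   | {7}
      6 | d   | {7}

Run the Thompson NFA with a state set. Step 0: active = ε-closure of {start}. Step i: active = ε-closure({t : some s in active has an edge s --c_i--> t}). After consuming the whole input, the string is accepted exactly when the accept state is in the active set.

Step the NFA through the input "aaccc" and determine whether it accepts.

Answer: REJECT

Steps:
S₀ = ε-closure({0}) = {0,1,2,6}
'a' @ 1: {3,4,7}  (accept∈set)
'a' @ 2: {}  — dead — no transitions
rest 'ccc' ignored (set empty)
final: {}; accept 7 not in set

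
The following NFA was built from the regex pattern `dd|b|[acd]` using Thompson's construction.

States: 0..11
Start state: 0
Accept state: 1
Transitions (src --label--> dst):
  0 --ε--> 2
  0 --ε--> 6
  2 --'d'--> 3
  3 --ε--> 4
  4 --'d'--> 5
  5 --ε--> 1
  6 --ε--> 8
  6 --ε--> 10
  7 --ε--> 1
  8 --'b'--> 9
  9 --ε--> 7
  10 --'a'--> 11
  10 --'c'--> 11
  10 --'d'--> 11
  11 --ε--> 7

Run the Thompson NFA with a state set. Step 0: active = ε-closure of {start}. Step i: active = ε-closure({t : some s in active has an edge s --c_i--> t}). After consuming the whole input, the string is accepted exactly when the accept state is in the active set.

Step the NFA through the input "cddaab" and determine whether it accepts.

Answer: REJECT

Trace:
initial (ε-close {0}): {0,2,6,8,10}
'c' @ 1: {1,7,11}  (accept∈set)
'd' @ 2: {}  — no active states
rest 'daab' ignored (set empty)
end set {} — state 1 not in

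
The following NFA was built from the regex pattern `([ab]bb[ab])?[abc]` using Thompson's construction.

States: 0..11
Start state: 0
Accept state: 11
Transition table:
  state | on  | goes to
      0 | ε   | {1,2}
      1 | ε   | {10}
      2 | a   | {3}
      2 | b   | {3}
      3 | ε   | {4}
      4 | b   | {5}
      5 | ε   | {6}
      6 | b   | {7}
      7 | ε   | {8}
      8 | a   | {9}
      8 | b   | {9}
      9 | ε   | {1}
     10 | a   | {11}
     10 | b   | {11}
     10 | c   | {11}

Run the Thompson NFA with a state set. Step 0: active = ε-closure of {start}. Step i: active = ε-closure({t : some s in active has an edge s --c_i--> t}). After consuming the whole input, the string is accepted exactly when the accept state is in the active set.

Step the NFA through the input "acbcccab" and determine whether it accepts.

initial (ε-close {0}): {0,1,2,10}
'a' @ 1: {3,4,11}  ✓accept
'c' @ 2: {}  — no active states
rest 'bcccab' ignored (set empty)
after full input: {}  (accept=11 not in)

Answer: REJECT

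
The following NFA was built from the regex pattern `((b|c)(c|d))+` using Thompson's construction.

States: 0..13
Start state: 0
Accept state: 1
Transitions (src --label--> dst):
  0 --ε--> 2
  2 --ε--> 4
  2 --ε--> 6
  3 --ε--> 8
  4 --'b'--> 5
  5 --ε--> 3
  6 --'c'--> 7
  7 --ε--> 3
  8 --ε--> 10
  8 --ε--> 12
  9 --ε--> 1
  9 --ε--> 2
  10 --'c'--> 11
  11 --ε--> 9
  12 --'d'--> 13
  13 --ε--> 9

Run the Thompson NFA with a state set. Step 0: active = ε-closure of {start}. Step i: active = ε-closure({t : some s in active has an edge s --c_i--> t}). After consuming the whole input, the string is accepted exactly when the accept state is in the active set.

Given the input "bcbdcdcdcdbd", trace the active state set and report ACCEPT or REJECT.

S₀ = ε-closure({0}) = {0,2,4,6}
'b' @ 1: {3,5,8,10,12}
'c' @ 2: {1,2,4,6,9,11}  [accepting]
'b' @ 3: {3,5,8,10,12}
'd' @ 4: {1,2,4,6,9,13}  [accepting]
'c' @ 5: {3,7,8,10,12}
'd' @ 6: {1,2,4,6,9,13}  [accepting]
'c' @ 7: {3,7,8,10,12}
'd' @ 8: {1,2,4,6,9,13}  [accepting]
'c' @ 9: {3,7,8,10,12}
'd' @ 10: {1,2,4,6,9,13}  [accepting]
'b' @ 11: {3,5,8,10,12}
'd' @ 12: {1,2,4,6,9,13}  [accepting]
final: {1,2,4,6,9,13}; accept 1 in set

Answer: ACCEPT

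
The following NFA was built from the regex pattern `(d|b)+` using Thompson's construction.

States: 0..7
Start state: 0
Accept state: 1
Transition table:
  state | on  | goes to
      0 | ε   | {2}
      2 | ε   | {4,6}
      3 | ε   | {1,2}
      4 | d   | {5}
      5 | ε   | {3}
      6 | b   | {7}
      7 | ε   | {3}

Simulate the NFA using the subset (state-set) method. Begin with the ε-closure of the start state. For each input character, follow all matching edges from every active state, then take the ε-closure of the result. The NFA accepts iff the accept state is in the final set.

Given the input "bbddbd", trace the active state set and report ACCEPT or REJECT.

Answer: ACCEPT

Steps:
start: ε-closure({0}) = {0,2,4,6}
'b' @ 1: {1,2,3,4,6,7}  (accept∈set)
'b' @ 2: {1,2,3,4,6,7}  (accept∈set)
'd' @ 3: {1,2,3,4,5,6}  (accept∈set)
'd' @ 4: {1,2,3,4,5,6}  (accept∈set)
'b' @ 5: {1,2,3,4,6,7}  (accept∈set)
'd' @ 6: {1,2,3,4,5,6}  (accept∈set)
after full input: {1,2,3,4,5,6}  (accept=1 in)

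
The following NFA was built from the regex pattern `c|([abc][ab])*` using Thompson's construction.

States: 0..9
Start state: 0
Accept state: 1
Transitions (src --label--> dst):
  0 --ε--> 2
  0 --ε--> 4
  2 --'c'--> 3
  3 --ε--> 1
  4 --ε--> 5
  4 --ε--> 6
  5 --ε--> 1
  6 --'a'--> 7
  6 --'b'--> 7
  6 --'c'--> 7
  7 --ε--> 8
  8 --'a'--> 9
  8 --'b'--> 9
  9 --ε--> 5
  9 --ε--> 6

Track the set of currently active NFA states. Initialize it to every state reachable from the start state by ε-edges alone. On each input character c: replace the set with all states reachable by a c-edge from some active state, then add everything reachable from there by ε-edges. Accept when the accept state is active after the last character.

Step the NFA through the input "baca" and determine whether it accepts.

Answer: ACCEPT

Trace:
S₀ = ε-closure({0}) = {0,1,2,4,5,6}
'b' @ 1: {7,8}
'a' @ 2: {1,5,6,9}  [accepting]
'c' @ 3: {7,8}
'a' @ 4: {1,5,6,9}  [accepting]
final: {1,5,6,9}; accept 1 in set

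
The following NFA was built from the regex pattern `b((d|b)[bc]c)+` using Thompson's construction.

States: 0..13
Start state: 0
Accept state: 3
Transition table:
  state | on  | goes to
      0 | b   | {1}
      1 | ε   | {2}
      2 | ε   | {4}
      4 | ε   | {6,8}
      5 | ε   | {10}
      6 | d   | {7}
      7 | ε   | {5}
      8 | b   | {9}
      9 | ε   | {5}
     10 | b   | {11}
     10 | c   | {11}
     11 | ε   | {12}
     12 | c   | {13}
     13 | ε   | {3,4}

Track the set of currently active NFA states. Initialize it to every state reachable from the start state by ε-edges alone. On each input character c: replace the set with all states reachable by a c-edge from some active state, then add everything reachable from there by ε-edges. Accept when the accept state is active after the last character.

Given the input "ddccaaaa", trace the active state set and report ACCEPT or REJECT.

Answer: REJECT

Derivation:
initial (ε-close {0}): {0}
'd' @ 1: {}  — no active states
rest 'dccaaaa' ignored (set empty)
after full input: {}  (accept=3 not in)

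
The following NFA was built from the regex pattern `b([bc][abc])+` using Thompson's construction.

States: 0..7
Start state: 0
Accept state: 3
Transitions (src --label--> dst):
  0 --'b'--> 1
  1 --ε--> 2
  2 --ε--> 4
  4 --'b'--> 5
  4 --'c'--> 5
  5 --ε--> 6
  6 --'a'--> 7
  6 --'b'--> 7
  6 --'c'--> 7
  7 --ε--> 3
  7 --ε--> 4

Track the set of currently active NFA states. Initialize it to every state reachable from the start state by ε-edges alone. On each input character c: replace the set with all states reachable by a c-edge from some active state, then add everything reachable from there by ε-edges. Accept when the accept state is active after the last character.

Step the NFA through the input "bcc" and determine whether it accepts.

Answer: ACCEPT

Trace:
initial (ε-close {0}): {0}
'b' @ 1: {1,2,4}
'c' @ 2: {5,6}
'c' @ 3: {3,4,7}  (accept∈set)
end set {3,4,7} — state 3 in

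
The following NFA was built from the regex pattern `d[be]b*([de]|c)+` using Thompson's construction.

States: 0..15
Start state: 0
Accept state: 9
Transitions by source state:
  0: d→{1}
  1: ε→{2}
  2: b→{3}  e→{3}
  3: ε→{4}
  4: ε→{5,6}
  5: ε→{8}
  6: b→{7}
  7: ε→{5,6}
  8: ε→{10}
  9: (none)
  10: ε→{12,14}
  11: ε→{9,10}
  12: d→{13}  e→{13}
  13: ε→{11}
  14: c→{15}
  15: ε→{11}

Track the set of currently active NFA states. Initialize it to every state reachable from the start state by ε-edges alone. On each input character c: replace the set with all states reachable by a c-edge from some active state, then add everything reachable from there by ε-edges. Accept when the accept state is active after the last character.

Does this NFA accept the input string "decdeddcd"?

Answer: ACCEPT

Steps:
initial (ε-close {0}): {0}
'd' @ 1: {1,2}
'e' @ 2: {3,4,5,6,8,10,12,14}
'c' @ 3: {9,10,11,12,14,15}  [accepting]
'd' @ 4: {9,10,11,12,13,14}  [accepting]
'e' @ 5: {9,10,11,12,13,14}  [accepting]
'd' @ 6: {9,10,11,12,13,14}  [accepting]
'd' @ 7: {9,10,11,12,13,14}  [accepting]
'c' @ 8: {9,10,11,12,14,15}  [accepting]
'd' @ 9: {9,10,11,12,13,14}  [accepting]
after full input: {9,10,11,12,13,14}  (accept=9 in)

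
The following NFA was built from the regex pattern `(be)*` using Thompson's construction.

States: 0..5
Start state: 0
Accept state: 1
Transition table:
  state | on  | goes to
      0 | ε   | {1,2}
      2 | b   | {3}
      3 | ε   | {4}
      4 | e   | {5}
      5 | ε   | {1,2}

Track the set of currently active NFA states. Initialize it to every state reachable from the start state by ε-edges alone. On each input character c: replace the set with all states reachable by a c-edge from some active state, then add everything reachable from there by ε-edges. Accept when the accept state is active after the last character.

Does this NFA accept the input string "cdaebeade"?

initial (ε-close {0}): {0,1,2}
'c' @ 1: {}  — no active states
rest 'daebeade' ignored (set empty)
final: {}; accept 1 not in set

Answer: REJECT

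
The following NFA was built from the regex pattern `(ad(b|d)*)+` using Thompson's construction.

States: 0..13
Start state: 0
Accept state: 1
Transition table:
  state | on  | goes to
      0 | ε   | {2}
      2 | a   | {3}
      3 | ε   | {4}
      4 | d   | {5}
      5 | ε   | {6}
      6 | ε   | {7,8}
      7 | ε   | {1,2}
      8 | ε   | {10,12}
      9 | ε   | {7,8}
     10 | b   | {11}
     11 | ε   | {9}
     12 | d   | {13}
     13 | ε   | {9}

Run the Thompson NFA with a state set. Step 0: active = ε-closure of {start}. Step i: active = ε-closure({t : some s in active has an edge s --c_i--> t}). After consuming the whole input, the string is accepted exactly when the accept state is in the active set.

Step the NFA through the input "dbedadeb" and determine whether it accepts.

start: ε-closure({0}) = {0,2}
'd' @ 1: {}  — dead — no transitions
rest 'bedadeb' ignored (set empty)
final: {}; accept 1 not in set

Answer: REJECT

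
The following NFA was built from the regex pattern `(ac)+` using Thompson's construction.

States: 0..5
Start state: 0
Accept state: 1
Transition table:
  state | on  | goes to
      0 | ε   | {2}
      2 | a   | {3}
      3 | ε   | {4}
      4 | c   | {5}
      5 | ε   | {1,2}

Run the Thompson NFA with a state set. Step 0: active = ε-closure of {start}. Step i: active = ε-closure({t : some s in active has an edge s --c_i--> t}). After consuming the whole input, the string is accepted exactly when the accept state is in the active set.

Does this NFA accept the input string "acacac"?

S₀ = ε-closure({0}) = {0,2}
'a' @ 1: {3,4}
'c' @ 2: {1,2,5}  ✓accept
'a' @ 3: {3,4}
'c' @ 4: {1,2,5}  ✓accept
'a' @ 5: {3,4}
'c' @ 6: {1,2,5}  ✓accept
final: {1,2,5}; accept 1 in set

Answer: ACCEPT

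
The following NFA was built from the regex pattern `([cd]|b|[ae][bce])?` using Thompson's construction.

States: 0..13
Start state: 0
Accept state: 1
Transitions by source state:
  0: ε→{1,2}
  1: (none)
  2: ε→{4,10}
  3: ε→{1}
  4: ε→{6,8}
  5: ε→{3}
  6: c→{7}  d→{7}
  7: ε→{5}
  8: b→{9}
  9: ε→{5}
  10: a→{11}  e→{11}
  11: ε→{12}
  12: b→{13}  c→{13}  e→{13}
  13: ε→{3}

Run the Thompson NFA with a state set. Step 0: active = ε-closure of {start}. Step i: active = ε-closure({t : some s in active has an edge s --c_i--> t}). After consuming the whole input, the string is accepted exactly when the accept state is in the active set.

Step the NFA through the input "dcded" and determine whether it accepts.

start: ε-closure({0}) = {0,1,2,4,6,8,10}
'd' @ 1: {1,3,5,7}  [accepting]
'c' @ 2: {}  — state set empty
rest 'ded' ignored (set empty)
final: {}; accept 1 not in set

Answer: REJECT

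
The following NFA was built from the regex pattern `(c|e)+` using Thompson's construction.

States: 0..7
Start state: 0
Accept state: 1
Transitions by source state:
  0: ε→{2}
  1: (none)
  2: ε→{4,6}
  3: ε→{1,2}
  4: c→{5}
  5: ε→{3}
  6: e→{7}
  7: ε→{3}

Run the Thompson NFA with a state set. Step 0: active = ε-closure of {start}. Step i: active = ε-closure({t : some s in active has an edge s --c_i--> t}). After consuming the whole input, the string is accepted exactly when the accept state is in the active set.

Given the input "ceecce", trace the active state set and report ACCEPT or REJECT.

Answer: ACCEPT

Steps:
start: ε-closure({0}) = {0,2,4,6}
'c' @ 1: {1,2,3,4,5,6}  [accepting]
'e' @ 2: {1,2,3,4,6,7}  [accepting]
'e' @ 3: {1,2,3,4,6,7}  [accepting]
'c' @ 4: {1,2,3,4,5,6}  [accepting]
'c' @ 5: {1,2,3,4,5,6}  [accepting]
'e' @ 6: {1,2,3,4,6,7}  [accepting]
end set {1,2,3,4,6,7} — state 1 in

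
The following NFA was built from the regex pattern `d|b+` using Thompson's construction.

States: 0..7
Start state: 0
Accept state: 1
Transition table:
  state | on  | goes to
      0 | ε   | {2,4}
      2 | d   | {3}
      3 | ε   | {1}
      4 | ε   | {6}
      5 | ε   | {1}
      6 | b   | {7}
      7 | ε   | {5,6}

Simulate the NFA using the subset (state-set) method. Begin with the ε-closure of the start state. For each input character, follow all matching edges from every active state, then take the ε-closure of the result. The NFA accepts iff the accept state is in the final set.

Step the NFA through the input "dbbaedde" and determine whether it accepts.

S₀ = ε-closure({0}) = {0,2,4,6}
'd' @ 1: {1,3}  (accept∈set)
'b' @ 2: {}  — no active states
rest 'baedde' ignored (set empty)
final: {}; accept 1 not in set

Answer: REJECT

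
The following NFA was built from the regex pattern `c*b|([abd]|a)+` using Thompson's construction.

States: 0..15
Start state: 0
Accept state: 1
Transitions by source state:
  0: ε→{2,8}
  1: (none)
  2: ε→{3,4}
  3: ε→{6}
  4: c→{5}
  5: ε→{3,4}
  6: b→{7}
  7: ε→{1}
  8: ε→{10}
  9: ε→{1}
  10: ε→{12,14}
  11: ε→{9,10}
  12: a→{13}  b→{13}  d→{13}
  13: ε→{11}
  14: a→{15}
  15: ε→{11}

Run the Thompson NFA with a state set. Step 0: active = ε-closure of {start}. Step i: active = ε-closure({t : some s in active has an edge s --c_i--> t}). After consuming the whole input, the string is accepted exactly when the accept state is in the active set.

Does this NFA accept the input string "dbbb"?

Answer: ACCEPT

Trace:
S₀ = ε-closure({0}) = {0,2,3,4,6,8,10,12,14}
'd' @ 1: {1,9,10,11,12,13,14}  ✓accept
'b' @ 2: {1,9,10,11,12,13,14}  ✓accept
'b' @ 3: {1,9,10,11,12,13,14}  ✓accept
'b' @ 4: {1,9,10,11,12,13,14}  ✓accept
final: {1,9,10,11,12,13,14}; accept 1 in set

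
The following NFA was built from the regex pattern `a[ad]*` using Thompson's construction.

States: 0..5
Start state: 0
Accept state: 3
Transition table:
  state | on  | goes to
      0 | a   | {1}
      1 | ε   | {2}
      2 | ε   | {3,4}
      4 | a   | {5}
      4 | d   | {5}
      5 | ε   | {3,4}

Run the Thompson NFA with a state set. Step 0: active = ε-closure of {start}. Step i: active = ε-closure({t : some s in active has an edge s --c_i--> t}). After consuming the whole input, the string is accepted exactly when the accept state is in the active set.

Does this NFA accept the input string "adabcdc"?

Answer: REJECT

Steps:
initial (ε-close {0}): {0}
'a' @ 1: {1,2,3,4}  [accepting]
'd' @ 2: {3,4,5}  [accepting]
'a' @ 3: {3,4,5}  [accepting]
'b' @ 4: {}  — no active states
rest 'cdc' ignored (set empty)
after full input: {}  (accept=3 not in)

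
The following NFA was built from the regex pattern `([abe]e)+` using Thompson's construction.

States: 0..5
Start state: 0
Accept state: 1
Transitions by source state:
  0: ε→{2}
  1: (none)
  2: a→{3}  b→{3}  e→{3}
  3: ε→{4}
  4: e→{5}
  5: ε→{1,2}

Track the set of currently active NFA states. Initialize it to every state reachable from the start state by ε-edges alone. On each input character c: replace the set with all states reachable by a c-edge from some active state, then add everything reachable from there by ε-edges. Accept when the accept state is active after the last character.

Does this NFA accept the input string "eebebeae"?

Answer: ACCEPT

Steps:
S₀ = ε-closure({0}) = {0,2}
'e' @ 1: {3,4}
'e' @ 2: {1,2,5}  (accept∈set)
'b' @ 3: {3,4}
'e' @ 4: {1,2,5}  (accept∈set)
'b' @ 5: {3,4}
'e' @ 6: {1,2,5}  (accept∈set)
'a' @ 7: {3,4}
'e' @ 8: {1,2,5}  (accept∈set)
final: {1,2,5}; accept 1 in set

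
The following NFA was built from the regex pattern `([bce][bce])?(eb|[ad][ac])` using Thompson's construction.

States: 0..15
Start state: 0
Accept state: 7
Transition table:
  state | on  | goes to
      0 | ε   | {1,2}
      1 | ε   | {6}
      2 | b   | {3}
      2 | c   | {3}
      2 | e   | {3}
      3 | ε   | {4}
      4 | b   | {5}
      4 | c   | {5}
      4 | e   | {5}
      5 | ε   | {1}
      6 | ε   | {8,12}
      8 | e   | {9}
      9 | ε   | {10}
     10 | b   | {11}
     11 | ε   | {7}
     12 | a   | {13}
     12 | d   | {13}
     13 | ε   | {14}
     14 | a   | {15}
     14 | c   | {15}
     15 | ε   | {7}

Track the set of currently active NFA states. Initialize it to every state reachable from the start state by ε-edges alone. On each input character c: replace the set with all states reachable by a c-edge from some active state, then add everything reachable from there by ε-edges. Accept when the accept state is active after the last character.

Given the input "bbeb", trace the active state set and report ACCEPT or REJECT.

Answer: ACCEPT

Derivation:
S₀ = ε-closure({0}) = {0,1,2,6,8,12}
'b' @ 1: {3,4}
'b' @ 2: {1,5,6,8,12}
'e' @ 3: {9,10}
'b' @ 4: {7,11}  ✓accept
end set {7,11} — state 7 in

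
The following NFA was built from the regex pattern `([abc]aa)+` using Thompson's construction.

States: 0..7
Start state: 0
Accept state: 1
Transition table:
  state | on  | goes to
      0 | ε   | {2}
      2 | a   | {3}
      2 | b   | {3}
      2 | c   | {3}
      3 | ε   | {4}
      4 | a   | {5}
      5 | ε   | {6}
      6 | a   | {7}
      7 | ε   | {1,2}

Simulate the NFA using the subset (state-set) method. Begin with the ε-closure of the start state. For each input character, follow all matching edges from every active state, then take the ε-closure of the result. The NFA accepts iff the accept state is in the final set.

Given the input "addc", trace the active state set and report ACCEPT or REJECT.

start: ε-closure({0}) = {0,2}
'a' @ 1: {3,4}
'd' @ 2: {}  — dead — no transitions
rest 'dc' ignored (set empty)
end set {} — state 1 not in

Answer: REJECT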